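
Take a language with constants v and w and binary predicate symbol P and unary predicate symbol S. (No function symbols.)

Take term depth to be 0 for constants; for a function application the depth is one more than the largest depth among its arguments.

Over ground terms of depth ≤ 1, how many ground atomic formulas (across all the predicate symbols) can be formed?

6

First count ground terms of depth ≤ 1.
With no function symbols every ground term is a constant, so there are exactly 2 ground terms at every depth bound.
N_0 = 2
N_1 = 2
Explicitly: v, w.
So |H| = 2.
Each predicate of arity r yields |H|^r ground atoms (one per choice of an r-tuple from H):
  P: 2^2 = 4;  S: 2
Total ground atoms: 4 + 2 = 6.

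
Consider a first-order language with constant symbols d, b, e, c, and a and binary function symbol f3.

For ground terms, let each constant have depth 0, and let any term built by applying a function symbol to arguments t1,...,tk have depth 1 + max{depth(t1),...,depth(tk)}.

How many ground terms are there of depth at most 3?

819030

Write N_k for the number of ground terms of depth ≤ k. A term of depth ≤ k is either a constant or a function symbol applied to arguments of depth ≤ k−1, so N_k = 5 + N_{k-1}^2.
N_0 = 5
N_1 = 5 + 5^2 = 30
N_2 = 5 + 30^2 = 905
N_3 = 5 + 905^2 = 819030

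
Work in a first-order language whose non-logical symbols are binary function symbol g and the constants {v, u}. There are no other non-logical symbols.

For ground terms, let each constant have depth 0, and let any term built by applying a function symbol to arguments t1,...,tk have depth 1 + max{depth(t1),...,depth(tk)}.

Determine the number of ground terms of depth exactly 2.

Write N_k for the number of ground terms of depth ≤ k. A term of depth ≤ k is either a constant or a function symbol applied to arguments of depth ≤ k−1, so N_k = 2 + N_{k-1}^2.
N_0 = 2
N_1 = 2 + 2^2 = 6
N_2 = 2 + 6^2 = 38
Terms of depth exactly 2: N_2 − N_1 = 38 − 6 = 32.

32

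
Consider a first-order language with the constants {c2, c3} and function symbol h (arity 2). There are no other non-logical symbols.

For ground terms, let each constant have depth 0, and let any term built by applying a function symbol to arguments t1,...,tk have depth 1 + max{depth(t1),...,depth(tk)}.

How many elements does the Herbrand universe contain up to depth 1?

6

Count level by level. With function symbols h/2, the terms of depth ≤ k are the 2 constants together with each function applied to depth-≤(k−1) tuples, so N_k = 2 + N_{k-1}^2.
N_0 = 2
N_1 = 2 + 2^2 = 6
Explicitly: c2, c3, h(c2, c2), h(c2, c3), h(c3, c2), h(c3, c3).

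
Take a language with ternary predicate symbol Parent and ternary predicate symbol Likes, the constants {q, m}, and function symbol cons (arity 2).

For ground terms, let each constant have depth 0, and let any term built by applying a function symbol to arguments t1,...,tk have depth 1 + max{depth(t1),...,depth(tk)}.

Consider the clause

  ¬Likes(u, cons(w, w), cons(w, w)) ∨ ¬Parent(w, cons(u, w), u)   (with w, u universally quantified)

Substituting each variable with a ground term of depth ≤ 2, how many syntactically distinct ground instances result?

Ground terms of depth ≤ 2:
  Count level by level. With function symbols cons/2, the terms of depth ≤ k are the 2 constants together with each function applied to depth-≤(k−1) tuples, so N_k = 2 + N_{k-1}^2.
  N_0 = 2
  N_1 = 2 + 2^2 = 6
  N_2 = 2 + 6^2 = 38
So there are 38 ground terms available for substitution.
Each of w, u ranges independently over the available ground terms, and distinct assignments produce distinct instances.
Number of ground instances = 38^2 = 1444.

1444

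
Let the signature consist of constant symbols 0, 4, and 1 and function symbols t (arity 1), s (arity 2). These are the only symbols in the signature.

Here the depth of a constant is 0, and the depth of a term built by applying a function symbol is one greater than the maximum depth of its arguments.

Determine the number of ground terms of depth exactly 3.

Let N_k = |{terms of depth ≤ k}|. Then N_0 = 3 and N_k = 3 + N_{k-1} + N_{k-1}^2 for k ≥ 1 (one summand per function symbol, arity giving the exponent).
N_0 = 3
N_1 = 3 + 3 + 3^2 = 15
N_2 = 3 + 15 + 15^2 = 243
N_3 = 3 + 243 + 243^2 = 59295
Terms of depth exactly 3: N_3 − N_2 = 59295 − 243 = 59052.

59052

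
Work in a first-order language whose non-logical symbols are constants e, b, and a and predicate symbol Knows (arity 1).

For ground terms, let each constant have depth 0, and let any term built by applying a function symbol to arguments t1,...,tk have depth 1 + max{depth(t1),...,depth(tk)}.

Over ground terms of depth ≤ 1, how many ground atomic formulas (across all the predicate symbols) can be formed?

3

First count ground terms of depth ≤ 1.
With no function symbols every ground term is a constant, so there are exactly 3 ground terms at every depth bound.
N_0 = 3
N_1 = 3
So |H| = 3.
Each predicate of arity r yields |H|^r ground atoms (one per choice of an r-tuple from H):
  Knows: 3
Total ground atoms: 3.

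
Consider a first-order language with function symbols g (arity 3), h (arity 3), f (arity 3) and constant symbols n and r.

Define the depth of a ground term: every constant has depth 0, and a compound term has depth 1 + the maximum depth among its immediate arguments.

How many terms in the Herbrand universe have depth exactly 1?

24

Write N_k for the number of ground terms of depth ≤ k. A term of depth ≤ k is either a constant or a function symbol applied to arguments of depth ≤ k−1, so N_k = 2 + N_{k-1}^3 + N_{k-1}^3 + N_{k-1}^3.
N_0 = 2
N_1 = 2 + 2^3 + 2^3 + 2^3 = 26
Terms of depth exactly 1: N_1 − N_0 = 26 − 2 = 24.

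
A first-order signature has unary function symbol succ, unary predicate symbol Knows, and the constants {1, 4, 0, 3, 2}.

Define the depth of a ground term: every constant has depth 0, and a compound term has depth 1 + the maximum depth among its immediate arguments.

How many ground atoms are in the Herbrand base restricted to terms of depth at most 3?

20

First count ground terms of depth ≤ 3.
Let N_k = |{terms of depth ≤ k}|. Then N_0 = 5 and N_k = 5 + N_{k-1} for k ≥ 1 (one summand per function symbol, arity giving the exponent).
N_0 = 5
N_1 = 5 + 5 = 10
N_2 = 5 + 10 = 15
N_3 = 5 + 15 = 20
So |H| = 20.
Each predicate of arity r yields |H|^r ground atoms (one per choice of an r-tuple from H):
  Knows: 20
Total ground atoms: 20.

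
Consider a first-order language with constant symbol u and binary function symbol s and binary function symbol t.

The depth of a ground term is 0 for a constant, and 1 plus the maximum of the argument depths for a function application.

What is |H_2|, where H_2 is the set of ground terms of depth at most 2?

19

Count level by level. With function symbols s/2, t/2, the terms of depth ≤ k are the 1 constant together with each function applied to depth-≤(k−1) tuples, so N_k = 1 + N_{k-1}^2 + N_{k-1}^2.
N_0 = 1
N_1 = 1 + 1^2 + 1^2 = 3
N_2 = 1 + 3^2 + 3^2 = 19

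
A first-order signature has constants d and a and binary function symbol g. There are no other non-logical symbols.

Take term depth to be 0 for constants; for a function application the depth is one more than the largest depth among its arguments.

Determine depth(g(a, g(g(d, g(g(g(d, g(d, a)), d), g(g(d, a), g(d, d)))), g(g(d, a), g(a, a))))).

depth(g(d, a)) = 1 + max(0, 0) = 1
depth(g(d, g(d, a))) = 1 + max(0, 1) = 2
depth(g(g(d, g(d, a)), d)) = 1 + max(2, 0) = 3
depth(g(d, d)) = 1 + max(0, 0) = 1
depth(g(g(d, a), g(d, d))) = 1 + max(1, 1) = 2
depth(g(g(g(d, g(d, a)), d), g(g(d, a), g(d, d)))) = 1 + max(3, 2) = 4
depth(g(d, g(g(g(d, g(d, a)), d), g(g(d, a), g(d, d))))) = 1 + max(0, 4) = 5
depth(g(a, a)) = 1 + max(0, 0) = 1
depth(g(g(d, a), g(a, a))) = 1 + max(1, 1) = 2
depth(g(g(d, g(g(g(d, g(d, a)), d), g(g(d, a), g(d, d)))), g(g(d, a), g(a, a)))) = 1 + max(5, 2) = 6
depth(g(a, g(g(d, g(g(g(d, g(d, a)), d), g(g(d, a), g(d, d)))), g(g(d, a), g(a, a))))) = 1 + max(0, 6) = 7

7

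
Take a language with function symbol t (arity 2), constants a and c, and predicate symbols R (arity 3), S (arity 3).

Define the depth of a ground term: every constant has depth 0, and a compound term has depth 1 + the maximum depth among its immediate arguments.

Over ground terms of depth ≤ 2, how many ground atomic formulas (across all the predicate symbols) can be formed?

109744

First count ground terms of depth ≤ 2.
Let N_k count ground terms of depth at most k. Each non-constant term of depth ≤ k is some function symbol applied to depth-≤(k−1) arguments, giving N_k = 2 + N_{k-1}^2.
N_0 = 2
N_1 = 2 + 2^2 = 6
N_2 = 2 + 6^2 = 38
So |H| = 38.
Ground atoms are formed by filling each argument slot of a predicate with a term from H, so an r-ary predicate gives |H|^r atoms:
  R: 38^3 = 54872;  S: 38^3 = 54872
Total ground atoms: 54872 + 54872 = 109744.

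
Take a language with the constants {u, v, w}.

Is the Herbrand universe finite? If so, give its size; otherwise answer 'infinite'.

There are no function symbols, so every ground term is one of the 3 constants.
The Herbrand universe is {u, v, w}, which is finite with 3 elements.

3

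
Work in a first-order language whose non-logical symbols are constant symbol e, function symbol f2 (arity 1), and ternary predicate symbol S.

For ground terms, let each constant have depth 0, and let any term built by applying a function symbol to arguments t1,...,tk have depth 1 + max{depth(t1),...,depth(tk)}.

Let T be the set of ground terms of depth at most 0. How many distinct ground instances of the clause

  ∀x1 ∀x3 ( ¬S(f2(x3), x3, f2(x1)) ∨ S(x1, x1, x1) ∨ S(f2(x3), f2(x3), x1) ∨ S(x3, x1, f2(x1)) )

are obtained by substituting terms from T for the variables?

1

Ground terms of depth ≤ 0:
  Let N_k count ground terms of depth at most k. Each non-constant term of depth ≤ k is some function symbol applied to depth-≤(k−1) arguments, giving N_k = 1 + N_{k-1}.
  N_0 = 1
So there is exactly 1 ground term available for substitution.
The clause has 2 distinct variables (x1, x3), each appearing in the body. In the free term algebra distinct substitutions yield syntactically distinct ground instances.
Number of ground instances = 1^2 = 1.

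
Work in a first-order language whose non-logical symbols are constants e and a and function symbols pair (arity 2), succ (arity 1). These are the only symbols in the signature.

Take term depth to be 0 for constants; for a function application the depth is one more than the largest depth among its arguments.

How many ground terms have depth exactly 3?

Let N_k = |{terms of depth ≤ k}|. Then N_0 = 2 and N_k = 2 + N_{k-1}^2 + N_{k-1} for k ≥ 1 (one summand per function symbol, arity giving the exponent).
N_0 = 2
N_1 = 2 + 2^2 + 2 = 8
N_2 = 2 + 8^2 + 8 = 74
N_3 = 2 + 74^2 + 74 = 5552
Terms of depth exactly 3: N_3 − N_2 = 5552 − 74 = 5478.

5478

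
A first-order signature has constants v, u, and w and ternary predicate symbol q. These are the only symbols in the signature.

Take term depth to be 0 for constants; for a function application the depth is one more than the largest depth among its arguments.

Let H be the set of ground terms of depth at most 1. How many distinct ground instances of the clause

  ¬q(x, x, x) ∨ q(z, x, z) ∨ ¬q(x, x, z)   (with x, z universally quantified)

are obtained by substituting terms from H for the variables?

Ground terms of depth ≤ 1:
  With no function symbols every ground term is a constant, so there are exactly 3 ground terms at every depth bound.
  N_0 = 3
  N_1 = 3
So there are 3 ground terms available for substitution.
The body mentions every one of the 2 quantified variables; since ground terms form a free algebra, no two substitutions collapse to the same formula.
Number of ground instances = 3^2 = 9.

9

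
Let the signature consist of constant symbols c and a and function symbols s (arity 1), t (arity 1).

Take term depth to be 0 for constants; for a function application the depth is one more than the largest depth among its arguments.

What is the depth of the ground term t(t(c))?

depth(t(c)) = 1 + depth(c) = 1 + 0 = 1
depth(t(t(c))) = 1 + depth(t(c)) = 1 + 1 = 2

2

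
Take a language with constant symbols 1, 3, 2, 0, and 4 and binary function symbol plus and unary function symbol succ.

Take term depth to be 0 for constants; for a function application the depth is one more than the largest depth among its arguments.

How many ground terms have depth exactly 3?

1600230

Count level by level. With function symbols plus/2, succ/1, the terms of depth ≤ k are the 5 constants together with each function applied to depth-≤(k−1) tuples, so N_k = 5 + N_{k-1}^2 + N_{k-1}.
N_0 = 5
N_1 = 5 + 5^2 + 5 = 35
N_2 = 5 + 35^2 + 35 = 1265
N_3 = 5 + 1265^2 + 1265 = 1601495
Terms of depth exactly 3: N_3 − N_2 = 1601495 − 1265 = 1600230.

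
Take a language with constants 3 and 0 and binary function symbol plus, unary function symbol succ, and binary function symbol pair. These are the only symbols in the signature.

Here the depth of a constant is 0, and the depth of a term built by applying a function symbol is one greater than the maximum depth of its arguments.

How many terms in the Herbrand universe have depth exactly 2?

290

If N_k denotes the number of depth-≤k ground terms, the 2 constants give N_0 = 2, and each function symbol of arity r contributes N_{k-1}^r new terms at level k: N_k = 2 + N_{k-1}^2 + N_{k-1} + N_{k-1}^2.
N_0 = 2
N_1 = 2 + 2^2 + 2 + 2^2 = 12
N_2 = 2 + 12^2 + 12 + 12^2 = 302
Terms of depth exactly 2: N_2 − N_1 = 302 − 12 = 290.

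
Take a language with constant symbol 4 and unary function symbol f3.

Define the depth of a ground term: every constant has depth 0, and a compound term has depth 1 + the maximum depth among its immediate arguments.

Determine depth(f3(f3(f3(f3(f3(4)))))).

5

depth(f3(4)) = 1 + depth(4) = 1 + 0 = 1
depth(f3(f3(4))) = 1 + depth(f3(4)) = 1 + 1 = 2
depth(f3(f3(f3(4)))) = 1 + depth(f3(f3(4))) = 1 + 2 = 3
depth(f3(f3(f3(f3(4))))) = 1 + depth(f3(f3(f3(4)))) = 1 + 3 = 4
depth(f3(f3(f3(f3(f3(4)))))) = 1 + depth(f3(f3(f3(f3(4))))) = 1 + 4 = 5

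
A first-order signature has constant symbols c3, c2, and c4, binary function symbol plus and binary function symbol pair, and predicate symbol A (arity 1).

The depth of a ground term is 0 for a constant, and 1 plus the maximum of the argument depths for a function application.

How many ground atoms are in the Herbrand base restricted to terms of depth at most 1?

21

First count ground terms of depth ≤ 1.
Let N_k count ground terms of depth at most k. Each non-constant term of depth ≤ k is some function symbol applied to depth-≤(k−1) arguments, giving N_k = 3 + N_{k-1}^2 + N_{k-1}^2.
N_0 = 3
N_1 = 3 + 3^2 + 3^2 = 21
So |H| = 21.
Each predicate of arity r yields |H|^r ground atoms (one per choice of an r-tuple from H):
  A: 21
Total ground atoms: 21.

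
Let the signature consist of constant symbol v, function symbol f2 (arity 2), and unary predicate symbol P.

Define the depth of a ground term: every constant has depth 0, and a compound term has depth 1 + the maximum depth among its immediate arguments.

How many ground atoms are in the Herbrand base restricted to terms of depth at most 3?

26

First count ground terms of depth ≤ 3.
Count level by level. With function symbols f2/2, the terms of depth ≤ k are the 1 constant together with each function applied to depth-≤(k−1) tuples, so N_k = 1 + N_{k-1}^2.
N_0 = 1
N_1 = 1 + 1^2 = 2
N_2 = 1 + 2^2 = 5
N_3 = 1 + 5^2 = 26
So |H| = 26.
Each predicate of arity r yields |H|^r ground atoms (one per choice of an r-tuple from H):
  P: 26
Total ground atoms: 26.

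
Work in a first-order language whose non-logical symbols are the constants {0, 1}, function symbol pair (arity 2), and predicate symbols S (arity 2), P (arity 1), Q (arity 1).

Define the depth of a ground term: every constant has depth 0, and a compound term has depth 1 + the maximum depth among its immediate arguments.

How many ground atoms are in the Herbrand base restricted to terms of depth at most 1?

First count ground terms of depth ≤ 1.
Let N_k = |{terms of depth ≤ k}|. Then N_0 = 2 and N_k = 2 + N_{k-1}^2 for k ≥ 1 (one summand per function symbol, arity giving the exponent).
N_0 = 2
N_1 = 2 + 2^2 = 6
So |H| = 6.
A ground atom is a predicate applied to a tuple of terms from H, so the count is the sum over predicates of |H|^arity:
  S: 6^2 = 36;  P: 6;  Q: 6
Total ground atoms: 36 + 6 + 6 = 48.

48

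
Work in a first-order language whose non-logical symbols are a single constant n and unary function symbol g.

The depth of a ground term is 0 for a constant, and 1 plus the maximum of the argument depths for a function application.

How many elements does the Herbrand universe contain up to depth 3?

4

Count level by level. With function symbols g/1, the terms of depth ≤ k are the 1 constant together with each function applied to depth-≤(k−1) tuples, so N_k = 1 + N_{k-1}.
N_0 = 1
N_1 = 1 + 1 = 2
N_2 = 1 + 2 = 3
N_3 = 1 + 3 = 4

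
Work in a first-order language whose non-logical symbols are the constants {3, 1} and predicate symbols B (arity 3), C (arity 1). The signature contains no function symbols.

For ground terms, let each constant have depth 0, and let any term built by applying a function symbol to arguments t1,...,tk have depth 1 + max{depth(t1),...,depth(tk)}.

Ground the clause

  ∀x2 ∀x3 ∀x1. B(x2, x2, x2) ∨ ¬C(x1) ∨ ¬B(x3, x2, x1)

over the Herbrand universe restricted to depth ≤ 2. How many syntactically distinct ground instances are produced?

8

Ground terms of depth ≤ 2:
  With no function symbols every ground term is a constant, so there are exactly 2 ground terms at every depth bound.
  N_0 = 2
  N_1 = 2
  N_2 = 2
So there are 2 ground terms available for substitution.
The body mentions every one of the 3 quantified variables; since ground terms form a free algebra, no two substitutions collapse to the same formula.
Number of ground instances = 2^3 = 8.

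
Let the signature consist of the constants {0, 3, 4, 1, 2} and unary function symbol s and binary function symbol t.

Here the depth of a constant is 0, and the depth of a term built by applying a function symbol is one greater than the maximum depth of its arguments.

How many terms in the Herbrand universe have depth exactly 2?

Write N_k for the number of ground terms of depth ≤ k. A term of depth ≤ k is either a constant or a function symbol applied to arguments of depth ≤ k−1, so N_k = 5 + N_{k-1} + N_{k-1}^2.
N_0 = 5
N_1 = 5 + 5 + 5^2 = 35
N_2 = 5 + 35 + 35^2 = 1265
Terms of depth exactly 2: N_2 − N_1 = 1265 − 35 = 1230.

1230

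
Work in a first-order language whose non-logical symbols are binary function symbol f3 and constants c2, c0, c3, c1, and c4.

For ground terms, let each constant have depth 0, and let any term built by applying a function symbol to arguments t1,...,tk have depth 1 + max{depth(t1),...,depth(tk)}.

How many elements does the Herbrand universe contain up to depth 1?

30

Count level by level. With function symbols f3/2, the terms of depth ≤ k are the 5 constants together with each function applied to depth-≤(k−1) tuples, so N_k = 5 + N_{k-1}^2.
N_0 = 5
N_1 = 5 + 5^2 = 30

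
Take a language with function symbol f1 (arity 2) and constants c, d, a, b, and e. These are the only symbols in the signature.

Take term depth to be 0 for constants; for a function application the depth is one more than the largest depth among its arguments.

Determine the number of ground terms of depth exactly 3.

818125

Let N_k count ground terms of depth at most k. Each non-constant term of depth ≤ k is some function symbol applied to depth-≤(k−1) arguments, giving N_k = 5 + N_{k-1}^2.
N_0 = 5
N_1 = 5 + 5^2 = 30
N_2 = 5 + 30^2 = 905
N_3 = 5 + 905^2 = 819030
Terms of depth exactly 3: N_3 − N_2 = 819030 − 905 = 818125.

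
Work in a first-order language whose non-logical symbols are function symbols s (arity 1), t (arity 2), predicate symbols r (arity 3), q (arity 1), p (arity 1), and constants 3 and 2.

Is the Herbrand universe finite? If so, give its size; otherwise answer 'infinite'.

infinite

The signature has at least one function symbol (s, arity 1) and at least one constant (3).
Iterating s gives infinitely many distinct ground terms: 3, s(3), s(s(3)), ...
So the Herbrand universe is infinite.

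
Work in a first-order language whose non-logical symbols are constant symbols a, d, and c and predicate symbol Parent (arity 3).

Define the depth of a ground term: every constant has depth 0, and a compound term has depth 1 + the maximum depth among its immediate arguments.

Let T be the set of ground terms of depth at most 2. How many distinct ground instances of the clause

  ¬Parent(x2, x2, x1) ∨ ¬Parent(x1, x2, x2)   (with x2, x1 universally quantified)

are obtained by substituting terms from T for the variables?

Ground terms of depth ≤ 2:
  With no function symbols every ground term is a constant, so there are exactly 3 ground terms at every depth bound.
  N_0 = 3
  N_1 = 3
  N_2 = 3
So there are 3 ground terms available for substitution.
The clause has 2 distinct variables (x2, x1), each appearing in the body. In the free term algebra distinct substitutions yield syntactically distinct ground instances.
Number of ground instances = 3^2 = 9.

9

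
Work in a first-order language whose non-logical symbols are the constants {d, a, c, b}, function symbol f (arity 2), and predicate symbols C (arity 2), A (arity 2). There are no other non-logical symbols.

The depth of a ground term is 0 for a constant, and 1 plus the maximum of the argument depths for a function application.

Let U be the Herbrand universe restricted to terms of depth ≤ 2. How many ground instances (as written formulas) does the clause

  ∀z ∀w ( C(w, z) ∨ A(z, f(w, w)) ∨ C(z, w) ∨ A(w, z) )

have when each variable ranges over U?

Ground terms of depth ≤ 2:
  Count level by level. With function symbols f/2, the terms of depth ≤ k are the 4 constants together with each function applied to depth-≤(k−1) tuples, so N_k = 4 + N_{k-1}^2.
  N_0 = 4
  N_1 = 4 + 4^2 = 20
  N_2 = 4 + 20^2 = 404
So there are 404 ground terms available for substitution.
Each of z, w ranges independently over the available ground terms, and distinct assignments produce distinct instances.
Number of ground instances = 404^2 = 163216.

163216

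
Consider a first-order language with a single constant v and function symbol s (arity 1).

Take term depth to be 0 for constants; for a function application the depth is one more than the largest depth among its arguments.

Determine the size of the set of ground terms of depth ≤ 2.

3

Let N_k = |{terms of depth ≤ k}|. Then N_0 = 1 and N_k = 1 + N_{k-1} for k ≥ 1 (one summand per function symbol, arity giving the exponent).
N_0 = 1
N_1 = 1 + 1 = 2
N_2 = 1 + 2 = 3
Explicitly: v, s(v), s(s(v)).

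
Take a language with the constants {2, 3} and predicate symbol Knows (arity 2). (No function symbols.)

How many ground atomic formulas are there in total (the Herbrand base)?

With no function symbols, the Herbrand universe is just the 2 constants.
Ground atoms per predicate: Knows: 2^2 = 4.
Herbrand base size = 4 = 4.

4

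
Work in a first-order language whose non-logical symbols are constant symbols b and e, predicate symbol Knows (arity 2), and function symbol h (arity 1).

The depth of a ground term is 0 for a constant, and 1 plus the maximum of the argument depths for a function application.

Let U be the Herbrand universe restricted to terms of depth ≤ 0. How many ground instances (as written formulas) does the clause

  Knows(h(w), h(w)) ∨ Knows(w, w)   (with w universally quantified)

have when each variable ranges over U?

2

Ground terms of depth ≤ 0:
  Let N_k = |{terms of depth ≤ k}|. Then N_0 = 2 and N_k = 2 + N_{k-1} for k ≥ 1 (one summand per function symbol, arity giving the exponent).
  N_0 = 2
So there are 2 ground terms available for substitution.
The clause has 1 distinct variable (w), which appears in the body. In the free term algebra distinct substitutions yield syntactically distinct ground instances.
Number of ground instances = 2.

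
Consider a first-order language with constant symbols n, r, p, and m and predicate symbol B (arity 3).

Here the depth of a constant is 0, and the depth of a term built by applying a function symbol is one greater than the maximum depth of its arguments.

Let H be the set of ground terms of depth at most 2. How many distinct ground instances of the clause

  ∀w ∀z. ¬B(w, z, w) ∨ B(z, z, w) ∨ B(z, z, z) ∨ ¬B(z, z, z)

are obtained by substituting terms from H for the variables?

Ground terms of depth ≤ 2:
  With no function symbols every ground term is a constant, so there are exactly 4 ground terms at every depth bound.
  N_0 = 4
  N_1 = 4
  N_2 = 4
So there are 4 ground terms available for substitution.
There are 2 variables to instantiate (w, z), each occurring in at least one literal, so different choices give different ground instances.
Number of ground instances = 4^2 = 16.

16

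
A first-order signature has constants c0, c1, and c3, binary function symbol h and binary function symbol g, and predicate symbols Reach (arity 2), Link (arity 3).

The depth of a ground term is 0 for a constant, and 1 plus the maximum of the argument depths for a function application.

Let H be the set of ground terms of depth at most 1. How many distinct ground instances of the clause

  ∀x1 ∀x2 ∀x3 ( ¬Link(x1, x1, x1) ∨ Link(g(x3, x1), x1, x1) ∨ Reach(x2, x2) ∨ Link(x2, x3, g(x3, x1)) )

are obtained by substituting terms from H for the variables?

9261

Ground terms of depth ≤ 1:
  If N_k denotes the number of depth-≤k ground terms, the 3 constants give N_0 = 3, and each function symbol of arity r contributes N_{k-1}^r new terms at level k: N_k = 3 + N_{k-1}^2 + N_{k-1}^2.
  N_0 = 3
  N_1 = 3 + 3^2 + 3^2 = 21
So there are 21 ground terms available for substitution.
There are 3 variables to instantiate (x1, x2, x3), each occurring in at least one literal, so different choices give different ground instances.
Number of ground instances = 21^3 = 9261.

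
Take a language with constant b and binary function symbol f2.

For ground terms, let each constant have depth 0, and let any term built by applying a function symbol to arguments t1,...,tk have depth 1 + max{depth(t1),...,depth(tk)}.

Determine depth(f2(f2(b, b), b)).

2

depth(f2(b, b)) = 1 + max(0, 0) = 1
depth(f2(f2(b, b), b)) = 1 + max(1, 0) = 2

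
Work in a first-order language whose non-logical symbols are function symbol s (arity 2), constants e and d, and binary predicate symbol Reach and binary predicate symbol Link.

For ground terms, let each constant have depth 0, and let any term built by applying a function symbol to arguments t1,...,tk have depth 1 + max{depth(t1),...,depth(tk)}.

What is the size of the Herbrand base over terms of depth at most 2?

2888

First count ground terms of depth ≤ 2.
Let N_k = |{terms of depth ≤ k}|. Then N_0 = 2 and N_k = 2 + N_{k-1}^2 for k ≥ 1 (one summand per function symbol, arity giving the exponent).
N_0 = 2
N_1 = 2 + 2^2 = 6
N_2 = 2 + 6^2 = 38
So |H| = 38.
Each predicate of arity r yields |H|^r ground atoms (one per choice of an r-tuple from H):
  Reach: 38^2 = 1444;  Link: 38^2 = 1444
Total ground atoms: 1444 + 1444 = 2888.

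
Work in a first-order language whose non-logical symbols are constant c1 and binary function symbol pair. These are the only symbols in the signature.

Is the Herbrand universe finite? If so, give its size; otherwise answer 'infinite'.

The signature has at least one function symbol (pair, arity 2) and at least one constant (c1).
Iterating pair gives infinitely many distinct ground terms: c1, pair(c1, c1), pair(pair(c1, c1), pair(c1, c1)), ...
So the Herbrand universe is infinite.

infinite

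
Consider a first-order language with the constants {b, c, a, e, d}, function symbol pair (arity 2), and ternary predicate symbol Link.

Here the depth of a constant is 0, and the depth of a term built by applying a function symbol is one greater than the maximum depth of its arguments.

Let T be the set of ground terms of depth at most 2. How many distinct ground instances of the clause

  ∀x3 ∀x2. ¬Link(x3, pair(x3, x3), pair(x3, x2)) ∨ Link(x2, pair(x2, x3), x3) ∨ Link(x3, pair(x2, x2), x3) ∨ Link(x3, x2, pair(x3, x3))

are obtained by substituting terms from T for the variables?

Ground terms of depth ≤ 2:
  Let N_k count ground terms of depth at most k. Each non-constant term of depth ≤ k is some function symbol applied to depth-≤(k−1) arguments, giving N_k = 5 + N_{k-1}^2.
  N_0 = 5
  N_1 = 5 + 5^2 = 30
  N_2 = 5 + 30^2 = 905
So there are 905 ground terms available for substitution.
The clause has 2 distinct variables (x3, x2), each appearing in the body. In the free term algebra distinct substitutions yield syntactically distinct ground instances.
Number of ground instances = 905^2 = 819025.

819025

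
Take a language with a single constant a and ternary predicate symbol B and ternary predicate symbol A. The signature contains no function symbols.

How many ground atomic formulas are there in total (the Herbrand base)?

2

With no function symbols, the Herbrand universe is just the 1 constant.
Ground atoms per predicate: B: 1^3 = 1, A: 1^3 = 1.
Herbrand base size = 1 + 1 = 2.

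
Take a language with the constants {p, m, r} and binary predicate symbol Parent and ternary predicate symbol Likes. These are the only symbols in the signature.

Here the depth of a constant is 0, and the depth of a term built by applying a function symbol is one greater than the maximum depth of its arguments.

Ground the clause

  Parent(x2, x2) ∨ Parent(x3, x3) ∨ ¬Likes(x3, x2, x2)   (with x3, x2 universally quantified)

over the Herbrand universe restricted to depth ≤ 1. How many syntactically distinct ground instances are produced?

Ground terms of depth ≤ 1:
  With no function symbols every ground term is a constant, so there are exactly 3 ground terms at every depth bound.
  N_0 = 3
  N_1 = 3
So there are 3 ground terms available for substitution.
There are 2 variables to instantiate (x3, x2), each occurring in at least one literal, so different choices give different ground instances.
Number of ground instances = 3^2 = 9.

9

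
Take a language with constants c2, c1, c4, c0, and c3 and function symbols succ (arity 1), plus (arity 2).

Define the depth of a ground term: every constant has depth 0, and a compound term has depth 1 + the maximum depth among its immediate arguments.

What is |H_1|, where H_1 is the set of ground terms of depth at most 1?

Count level by level. With function symbols succ/1, plus/2, the terms of depth ≤ k are the 5 constants together with each function applied to depth-≤(k−1) tuples, so N_k = 5 + N_{k-1} + N_{k-1}^2.
N_0 = 5
N_1 = 5 + 5 + 5^2 = 35

35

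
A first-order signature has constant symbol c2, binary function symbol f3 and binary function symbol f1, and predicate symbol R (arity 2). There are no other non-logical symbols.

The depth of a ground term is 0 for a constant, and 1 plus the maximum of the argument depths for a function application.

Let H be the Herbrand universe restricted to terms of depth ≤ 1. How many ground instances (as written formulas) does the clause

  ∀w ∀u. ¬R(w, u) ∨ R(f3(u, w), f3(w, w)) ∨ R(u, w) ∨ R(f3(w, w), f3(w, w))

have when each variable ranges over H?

Ground terms of depth ≤ 1:
  Count level by level. With function symbols f3/2, f1/2, the terms of depth ≤ k are the 1 constant together with each function applied to depth-≤(k−1) tuples, so N_k = 1 + N_{k-1}^2 + N_{k-1}^2.
  N_0 = 1
  N_1 = 1 + 1^2 + 1^2 = 3
  Explicitly: c2, f3(c2, c2), f1(c2, c2).
So there are 3 ground terms available for substitution.
Each of w, u ranges independently over the available ground terms, and distinct assignments produce distinct instances.
Number of ground instances = 3^2 = 9.

9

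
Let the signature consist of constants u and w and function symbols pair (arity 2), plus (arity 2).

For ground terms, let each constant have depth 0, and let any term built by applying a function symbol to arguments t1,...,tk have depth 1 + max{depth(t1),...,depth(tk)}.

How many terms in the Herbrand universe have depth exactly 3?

Count level by level. With function symbols pair/2, plus/2, the terms of depth ≤ k are the 2 constants together with each function applied to depth-≤(k−1) tuples, so N_k = 2 + N_{k-1}^2 + N_{k-1}^2.
N_0 = 2
N_1 = 2 + 2^2 + 2^2 = 10
N_2 = 2 + 10^2 + 10^2 = 202
N_3 = 2 + 202^2 + 202^2 = 81610
Terms of depth exactly 3: N_3 − N_2 = 81610 − 202 = 81408.

81408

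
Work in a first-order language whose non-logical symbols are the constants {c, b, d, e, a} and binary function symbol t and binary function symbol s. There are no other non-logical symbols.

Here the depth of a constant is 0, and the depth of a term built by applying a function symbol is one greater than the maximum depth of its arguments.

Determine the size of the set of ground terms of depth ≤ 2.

6055

Let N_k count ground terms of depth at most k. Each non-constant term of depth ≤ k is some function symbol applied to depth-≤(k−1) arguments, giving N_k = 5 + N_{k-1}^2 + N_{k-1}^2.
N_0 = 5
N_1 = 5 + 5^2 + 5^2 = 55
N_2 = 5 + 55^2 + 55^2 = 6055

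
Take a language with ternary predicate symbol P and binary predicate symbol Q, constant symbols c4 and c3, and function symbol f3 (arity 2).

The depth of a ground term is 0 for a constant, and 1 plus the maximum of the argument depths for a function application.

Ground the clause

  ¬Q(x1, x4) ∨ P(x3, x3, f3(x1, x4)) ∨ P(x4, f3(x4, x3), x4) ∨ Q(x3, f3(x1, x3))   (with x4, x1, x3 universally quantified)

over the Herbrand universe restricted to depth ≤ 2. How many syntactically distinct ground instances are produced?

54872

Ground terms of depth ≤ 2:
  Write N_k for the number of ground terms of depth ≤ k. A term of depth ≤ k is either a constant or a function symbol applied to arguments of depth ≤ k−1, so N_k = 2 + N_{k-1}^2.
  N_0 = 2
  N_1 = 2 + 2^2 = 6
  N_2 = 2 + 6^2 = 38
So there are 38 ground terms available for substitution.
There are 3 variables to instantiate (x4, x1, x3), each occurring in at least one literal, so different choices give different ground instances.
Number of ground instances = 38^3 = 54872.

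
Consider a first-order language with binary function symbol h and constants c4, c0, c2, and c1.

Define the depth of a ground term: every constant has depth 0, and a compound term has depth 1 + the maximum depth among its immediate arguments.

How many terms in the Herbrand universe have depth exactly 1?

16

Count level by level. With function symbols h/2, the terms of depth ≤ k are the 4 constants together with each function applied to depth-≤(k−1) tuples, so N_k = 4 + N_{k-1}^2.
N_0 = 4
N_1 = 4 + 4^2 = 20
Terms of depth exactly 1: N_1 − N_0 = 20 − 4 = 16.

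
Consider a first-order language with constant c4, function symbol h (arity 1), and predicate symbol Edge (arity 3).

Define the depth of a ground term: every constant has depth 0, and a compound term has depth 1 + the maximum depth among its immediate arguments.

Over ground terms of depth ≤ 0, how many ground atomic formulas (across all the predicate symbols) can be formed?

First count ground terms of depth ≤ 0.
Let N_k = |{terms of depth ≤ k}|. Then N_0 = 1 and N_k = 1 + N_{k-1} for k ≥ 1 (one summand per function symbol, arity giving the exponent).
N_0 = 1
Explicitly: c4.
So |H| = 1.
For each predicate symbol, the number of ground atoms is |H| raised to its arity; summing:
  Edge: 1^3 = 1
Total ground atoms: 1.

1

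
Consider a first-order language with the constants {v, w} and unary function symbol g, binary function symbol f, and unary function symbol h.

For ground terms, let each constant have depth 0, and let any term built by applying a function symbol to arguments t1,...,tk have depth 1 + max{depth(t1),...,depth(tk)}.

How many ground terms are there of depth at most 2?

122

Let N_k count ground terms of depth at most k. Each non-constant term of depth ≤ k is some function symbol applied to depth-≤(k−1) arguments, giving N_k = 2 + N_{k-1} + N_{k-1}^2 + N_{k-1}.
N_0 = 2
N_1 = 2 + 2 + 2^2 + 2 = 10
N_2 = 2 + 10 + 10^2 + 10 = 122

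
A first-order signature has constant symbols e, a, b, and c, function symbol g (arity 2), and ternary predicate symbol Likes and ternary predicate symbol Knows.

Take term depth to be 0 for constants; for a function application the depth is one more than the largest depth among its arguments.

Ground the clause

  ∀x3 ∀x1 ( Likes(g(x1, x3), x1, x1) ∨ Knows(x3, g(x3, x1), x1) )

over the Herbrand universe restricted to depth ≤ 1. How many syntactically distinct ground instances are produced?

400

Ground terms of depth ≤ 1:
  Count level by level. With function symbols g/2, the terms of depth ≤ k are the 4 constants together with each function applied to depth-≤(k−1) tuples, so N_k = 4 + N_{k-1}^2.
  N_0 = 4
  N_1 = 4 + 4^2 = 20
So there are 20 ground terms available for substitution.
The body mentions every one of the 2 quantified variables; since ground terms form a free algebra, no two substitutions collapse to the same formula.
Number of ground instances = 20^2 = 400.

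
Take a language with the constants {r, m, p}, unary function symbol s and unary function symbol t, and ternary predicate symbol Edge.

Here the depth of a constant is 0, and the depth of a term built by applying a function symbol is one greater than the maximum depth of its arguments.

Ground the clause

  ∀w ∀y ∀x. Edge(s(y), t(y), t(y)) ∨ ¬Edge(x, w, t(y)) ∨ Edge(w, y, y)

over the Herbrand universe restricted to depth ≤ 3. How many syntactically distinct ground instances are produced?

91125

Ground terms of depth ≤ 3:
  Let N_k = |{terms of depth ≤ k}|. Then N_0 = 3 and N_k = 3 + N_{k-1} + N_{k-1} for k ≥ 1 (one summand per function symbol, arity giving the exponent).
  N_0 = 3
  N_1 = 3 + 3 + 3 = 9
  N_2 = 3 + 9 + 9 = 21
  N_3 = 3 + 21 + 21 = 45
So there are 45 ground terms available for substitution.
Each of w, y, x ranges independently over the available ground terms, and distinct assignments produce distinct instances.
Number of ground instances = 45^3 = 91125.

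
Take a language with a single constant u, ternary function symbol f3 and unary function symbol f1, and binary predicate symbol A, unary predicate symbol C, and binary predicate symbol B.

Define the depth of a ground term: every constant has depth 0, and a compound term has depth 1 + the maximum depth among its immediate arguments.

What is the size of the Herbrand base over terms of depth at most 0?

3

First count ground terms of depth ≤ 0.
Let N_k count ground terms of depth at most k. Each non-constant term of depth ≤ k is some function symbol applied to depth-≤(k−1) arguments, giving N_k = 1 + N_{k-1}^3 + N_{k-1}.
N_0 = 1
Explicitly: u.
So |H| = 1.
Ground atoms are formed by filling each argument slot of a predicate with a term from H, so an r-ary predicate gives |H|^r atoms:
  A: 1^2 = 1;  C: 1;  B: 1^2 = 1
Total ground atoms: 1 + 1 + 1 = 3.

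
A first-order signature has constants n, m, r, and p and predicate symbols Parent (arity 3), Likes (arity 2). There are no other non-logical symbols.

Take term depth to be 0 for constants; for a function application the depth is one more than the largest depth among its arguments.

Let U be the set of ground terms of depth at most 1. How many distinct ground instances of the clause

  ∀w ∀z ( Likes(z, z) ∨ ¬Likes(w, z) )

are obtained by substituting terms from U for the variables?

16

Ground terms of depth ≤ 1:
  With no function symbols every ground term is a constant, so there are exactly 4 ground terms at every depth bound.
  N_0 = 4
  N_1 = 4
  Explicitly: n, m, r, p.
So there are 4 ground terms available for substitution.
The clause has 2 distinct variables (w, z), each appearing in the body. In the free term algebra distinct substitutions yield syntactically distinct ground instances.
Number of ground instances = 4^2 = 16.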